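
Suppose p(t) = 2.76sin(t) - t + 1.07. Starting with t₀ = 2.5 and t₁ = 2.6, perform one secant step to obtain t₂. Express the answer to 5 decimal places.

p(2.5) = 0.2217831, p(2.6) = -0.1072162
t₂ = 2.6000000 − (-0.1072162)·(2.6000000 − 2.5000000) / (-0.1072162 − 0.2217831) = 2.6000000 − (-0.0107216)/(-0.3289993) = 2.5674114

2.56741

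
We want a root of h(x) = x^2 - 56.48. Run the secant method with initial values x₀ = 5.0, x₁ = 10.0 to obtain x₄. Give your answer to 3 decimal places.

h(5.0) = -31.48000, h(10.0) = 43.52000
x₂ = 10.00000 − 43.52000·(10.00000 − 5.00000) / (43.52000 − (-31.48000)) = 10.00000 − (217.60000)/(75.00000) = 7.09867
h(7.09867) = -6.08893
x₃ = 7.09867 − (-6.08893)·(7.09867 − 10.00000) / (-6.08893 − 43.52000) = 7.09867 − (17.66602)/(-49.60893) = 7.45477
h(7.45477) = -0.90637
x₄ = 7.45477 − (-0.90637)·(7.45477 − 7.09867) / (-0.90637 − (-6.08893)) = 7.45477 − (-0.32276)/(5.18256) = 7.51705

7.517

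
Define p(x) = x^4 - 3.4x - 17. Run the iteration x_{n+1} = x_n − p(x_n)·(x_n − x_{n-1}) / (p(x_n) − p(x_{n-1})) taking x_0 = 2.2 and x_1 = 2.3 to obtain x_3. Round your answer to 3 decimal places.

2.226

p(2.2) = -1.05440, p(2.3) = 3.16410
x_2 = 2.30000 − 3.16410·(2.30000 − 2.20000) / (3.16410 − (-1.05440)) = 2.30000 − (0.31641)/(4.21850) = 2.22499
p(2.22499) = -0.05653
x_3 = 2.22499 − (-0.05653)·(2.22499 − 2.30000) / (-0.05653 − 3.16410) = 2.22499 − (0.00424)/(-3.22063) = 2.22631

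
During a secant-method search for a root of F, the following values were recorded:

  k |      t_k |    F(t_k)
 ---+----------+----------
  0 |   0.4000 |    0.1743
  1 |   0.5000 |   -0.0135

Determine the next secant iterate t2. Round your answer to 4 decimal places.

0.4928

t2 = 0.5000 − (-0.0135)·(0.5000 − 0.4000) / (-0.0135 − 0.1743)
   = 0.5000 − (-0.001350)/(-0.187800) = 0.492812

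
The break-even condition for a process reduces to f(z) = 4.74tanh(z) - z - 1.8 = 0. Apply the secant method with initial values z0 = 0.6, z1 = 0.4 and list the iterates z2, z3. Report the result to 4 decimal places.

0.5465, 0.5417

f(0.6) = 0.145615, f(0.4) = -0.399042
z2 = 0.400000 − (-0.399042)·(0.400000 − 0.600000) / (-0.399042 − 0.145615) = 0.400000 − (0.079808)/(-0.544657) = 0.546530
f(0.546530) = 0.013586
z3 = 0.546530 − 0.013586·(0.546530 − 0.400000) / (0.013586 − (-0.399042)) = 0.546530 − (0.001991)/(0.412628) = 0.541705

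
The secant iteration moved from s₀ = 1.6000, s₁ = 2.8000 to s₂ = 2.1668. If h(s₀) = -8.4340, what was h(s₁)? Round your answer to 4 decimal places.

9.4220

The secant line through (1.6000, -8.4340) and (2.8000, h(s₁)) crosses zero at s₂ = 2.1668.
So (1.6000, -8.4340), (2.8000, h(s₁)), (2.1668, 0) are collinear:
h(s₁) = -8.4340 · (2.8000 − 2.1668) / (1.6000 − 2.1668) = -8.4340 · (0.633200)/(-0.566800) = 9.422034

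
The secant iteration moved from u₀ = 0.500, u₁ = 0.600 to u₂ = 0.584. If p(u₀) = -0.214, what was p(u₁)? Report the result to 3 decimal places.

The secant line through (0.500, -0.214) and (0.600, p(u₁)) crosses zero at u₂ = 0.584.
So (0.500, -0.214), (0.600, p(u₁)), (0.584, 0) are collinear:
p(u₁) = -0.214 · (0.600 − 0.584) / (0.500 − 0.584) = -0.214 · (0.01600)/(-0.08400) = 0.04076

0.041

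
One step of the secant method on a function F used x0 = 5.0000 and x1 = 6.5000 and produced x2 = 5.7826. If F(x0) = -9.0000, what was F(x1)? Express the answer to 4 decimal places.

The secant line through (5.0000, -9.0000) and (6.5000, F(x1)) crosses zero at x2 = 5.7826.
So (5.0000, -9.0000), (6.5000, F(x1)), (5.7826, 0) are collinear:
F(x1) = -9.0000 · (6.5000 − 5.7826) / (5.0000 − 5.7826) = -9.0000 · (0.717400)/(-0.782600) = 8.250192

8.2502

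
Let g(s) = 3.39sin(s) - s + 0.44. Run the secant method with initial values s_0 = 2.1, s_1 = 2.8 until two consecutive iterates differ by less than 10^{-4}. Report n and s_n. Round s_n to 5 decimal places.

n = 5, s_n = 2.49159

g(2.1) = 1.2662798, g(2.8) = -1.2243902
s_2 = 2.8000000 − (-1.2243902)·(0.7000000)/(-2.4906699) = 2.4558865;  |Δ| = 0.3441135
g(2.4558865) = 0.1307283
s_3 = 2.4558865 − 0.1307283·(-0.3441135)/(1.3551185) = 2.4890831;  |Δ| = 0.0331966
g(2.4890831) = 0.0092648
s_4 = 2.4890831 − 0.0092648·(0.0331966)/(-0.1214635) = 2.4916153;  |Δ| = 0.0025321
g(2.4916153) = -0.0000943
s_5 = 2.4916153 − (-0.0000943)·(0.0025321)/(-0.0093591) = 2.4915897;  |Δ| = 0.0000255
|s_5 − s_4| = 0.0000255 < 10^{-4}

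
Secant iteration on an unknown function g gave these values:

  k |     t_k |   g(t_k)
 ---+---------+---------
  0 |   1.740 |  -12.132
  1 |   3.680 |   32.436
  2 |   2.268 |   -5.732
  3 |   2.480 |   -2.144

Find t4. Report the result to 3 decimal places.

2.607

t4 = 2.480 − (-2.144)·(2.480 − 2.268) / (-2.144 − (-5.732))
   = 2.480 − (-0.45453)/(3.58800) = 2.60668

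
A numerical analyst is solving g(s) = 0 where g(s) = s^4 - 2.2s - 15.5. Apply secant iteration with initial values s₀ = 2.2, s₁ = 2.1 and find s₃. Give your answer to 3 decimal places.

2.119

g(2.2) = 3.08560, g(2.1) = -0.67190
s₂ = 2.10000 − (-0.67190)·(2.10000 − 2.20000) / (-0.67190 − 3.08560) = 2.10000 − (0.06719)/(-3.75750) = 2.11788
g(2.11788) = -0.04033
s₃ = 2.11788 − (-0.04033)·(2.11788 − 2.10000) / (-0.04033 − (-0.67190)) = 2.11788 − (-0.00072)/(0.63157) = 2.11902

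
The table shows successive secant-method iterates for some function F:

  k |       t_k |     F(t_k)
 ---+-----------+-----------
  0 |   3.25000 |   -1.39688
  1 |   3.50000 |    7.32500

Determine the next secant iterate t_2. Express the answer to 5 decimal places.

3.29004

t_2 = 3.50000 − 7.32500·(3.50000 − 3.25000) / (7.32500 − (-1.39688))
   = 3.50000 − (1.8312500)/(8.7218800) = 3.2900395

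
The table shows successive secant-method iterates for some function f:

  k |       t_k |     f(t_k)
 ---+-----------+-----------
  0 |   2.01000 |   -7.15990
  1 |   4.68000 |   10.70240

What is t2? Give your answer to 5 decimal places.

3.08024

t2 = 4.68000 − 10.70240·(4.68000 − 2.01000) / (10.70240 − (-7.15990))
   = 4.68000 − (28.5754080)/(17.8623000) = 3.0802392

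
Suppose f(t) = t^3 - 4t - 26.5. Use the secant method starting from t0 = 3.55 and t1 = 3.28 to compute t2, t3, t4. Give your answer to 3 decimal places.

3.420, 3.426, 3.426

f(3.55) = 4.03887, f(3.28) = -4.33245
t2 = 3.28000 − (-4.33245)·(3.28000 − 3.55000) / (-4.33245 − 4.03887) = 3.28000 − (1.16976)/(-8.37132) = 3.41973
f(3.41973) = -0.18657
t3 = 3.41973 − (-0.18657)·(3.41973 − 3.28000) / (-0.18657 − (-4.33245)) = 3.41973 − (-0.02607)/(4.14588) = 3.42602
f(3.42602) = 0.00930
t4 = 3.42602 − 0.00930·(3.42602 − 3.41973) / (0.00930 − (-0.18657)) = 3.42602 − (0.00006)/(0.19587) = 3.42572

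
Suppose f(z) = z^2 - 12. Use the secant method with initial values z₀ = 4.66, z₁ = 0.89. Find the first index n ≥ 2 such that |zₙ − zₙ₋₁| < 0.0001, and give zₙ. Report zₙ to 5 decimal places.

f(4.66) = 9.7156000, f(0.89) = -11.2079000
z₂ = 0.8900000 − (-11.2079000)·(-3.7700000)/(-20.9235000) = 2.9094414;  |Δ| = 2.0194414
f(2.9094414) = -3.5351505
z₃ = 2.9094414 − (-3.5351505)·(2.0194414)/(7.6727495) = 3.8398810;  |Δ| = 0.9304395
f(3.8398810) = 2.7446859
z₄ = 3.8398810 − 2.7446859·(0.9304395)/(6.2798364) = 3.4332200;  |Δ| = 0.4066609
f(3.4332200) = -0.2130003
z₅ = 3.4332200 − (-0.2130003)·(-0.4066609)/(-2.9576861) = 3.4625061;  |Δ| = 0.0292860
f(3.4625061) = -0.0110518
z₆ = 3.4625061 − (-0.0110518)·(0.0292860)/(0.2019485) = 3.4641088;  |Δ| = 0.0016027
f(3.4641088) = 0.0000495
z₇ = 3.4641088 − 0.0000495·(0.0016027)/(0.0111013) = 3.4641016;  |Δ| = 0.0000071
|z₇ − z₆| = 0.0000071 < 0.0001

n = 7, zₙ = 3.46410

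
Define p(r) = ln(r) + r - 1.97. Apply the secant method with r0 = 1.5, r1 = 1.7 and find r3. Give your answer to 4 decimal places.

p(1.5) = -0.064535, p(1.7) = 0.260628
r2 = 1.700000 − 0.260628·(1.700000 − 1.500000) / (0.260628 − (-0.064535)) = 1.700000 − (0.052126)/(0.325163) = 1.539694
p(1.539694) = 0.001277
r3 = 1.539694 − 0.001277·(1.539694 − 1.700000) / (0.001277 − 0.260628) = 1.539694 − (-0.000205)/(-0.259351) = 1.538904

1.5389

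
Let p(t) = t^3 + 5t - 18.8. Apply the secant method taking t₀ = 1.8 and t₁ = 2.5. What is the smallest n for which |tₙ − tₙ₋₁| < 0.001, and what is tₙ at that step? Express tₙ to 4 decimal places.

n = 5, tₙ = 2.0463

p(1.8) = -3.968000, p(2.5) = 9.325000
t₂ = 2.500000 − 9.325000·(0.700000)/(13.293000) = 2.008952;  |Δ| = 0.491048
p(2.008952) = -0.647333
t₃ = 2.008952 − (-0.647333)·(-0.491048)/(-9.972333) = 2.040827;  |Δ| = 0.031875
p(2.040827) = -0.095864
t₄ = 2.040827 − (-0.095864)·(0.031875)/(0.551469) = 2.046368;  |Δ| = 0.005541
p(2.046368) = 0.001264
t₅ = 2.046368 − 0.001264·(0.005541)/(0.097128) = 2.046296;  |Δ| = 0.000072
|t₅ − t₄| = 0.000072 < 0.001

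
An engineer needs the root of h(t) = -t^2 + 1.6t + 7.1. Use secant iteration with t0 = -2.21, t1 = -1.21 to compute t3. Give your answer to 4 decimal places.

-1.9878

h(-2.21) = -1.320100, h(-1.21) = 3.699900
t2 = -1.210000 − 3.699900·(-1.210000 − (-2.210000)) / (3.699900 − (-1.320100)) = -1.210000 − (3.699900)/(5.020000) = -1.947032
h(-1.947032) = 0.193816
t3 = -1.947032 − 0.193816·(-1.947032 − (-1.210000)) / (0.193816 − 3.699900) = -1.947032 − (-0.142848)/(-3.506084) = -1.987775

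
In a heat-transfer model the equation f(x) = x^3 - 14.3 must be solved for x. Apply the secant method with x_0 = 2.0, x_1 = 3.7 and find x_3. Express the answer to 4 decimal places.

2.3579

f(2.0) = -6.300000, f(3.7) = 36.353000
x_2 = 3.700000 − 36.353000·(3.700000 − 2.000000) / (36.353000 − (-6.300000)) = 3.700000 − (61.800100)/(42.653000) = 2.251096
f(2.251096) = -2.892721
x_3 = 2.251096 − (-2.892721)·(2.251096 − 3.700000) / (-2.892721 − 36.353000) = 2.251096 − (4.191274)/(-39.245721) = 2.357892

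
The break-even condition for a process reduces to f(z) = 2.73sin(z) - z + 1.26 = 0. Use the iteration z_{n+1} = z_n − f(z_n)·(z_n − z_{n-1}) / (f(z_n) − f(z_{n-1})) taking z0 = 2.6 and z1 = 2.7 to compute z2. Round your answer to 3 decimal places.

f(2.6) = 0.06732, f(2.7) = -0.27325
z2 = 2.70000 − (-0.27325)·(2.70000 − 2.60000) / (-0.27325 − 0.06732) = 2.70000 − (-0.02733)/(-0.34057) = 2.61977

2.620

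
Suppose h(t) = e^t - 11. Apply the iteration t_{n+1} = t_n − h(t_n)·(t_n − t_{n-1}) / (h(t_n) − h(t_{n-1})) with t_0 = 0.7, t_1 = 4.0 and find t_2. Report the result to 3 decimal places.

h(0.7) = -8.98625, h(4.0) = 43.59815
t_2 = 4.00000 − 43.59815·(4.00000 − 0.70000) / (43.59815 − (-8.98625)) = 4.00000 − (143.87390)/(52.58440) = 1.26394

1.264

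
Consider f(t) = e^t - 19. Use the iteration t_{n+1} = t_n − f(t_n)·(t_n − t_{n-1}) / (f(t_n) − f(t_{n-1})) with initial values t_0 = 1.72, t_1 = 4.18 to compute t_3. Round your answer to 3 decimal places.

f(1.72) = -13.41547, f(4.18) = 46.36585
t_2 = 4.18000 − 46.36585·(4.18000 − 1.72000) / (46.36585 − (-13.41547)) = 4.18000 − (114.06000)/(59.78132) = 2.27205
f(2.27205) = -9.30077
t_3 = 2.27205 − (-9.30077)·(2.27205 − 4.18000) / (-9.30077 − 46.36585) = 2.27205 − (17.74544)/(-55.66663) = 2.59083

2.591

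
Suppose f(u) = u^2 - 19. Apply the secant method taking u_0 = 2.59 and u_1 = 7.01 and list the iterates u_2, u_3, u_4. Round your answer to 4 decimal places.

3.8704, 4.2399, 4.3661

f(2.59) = -12.291900, f(7.01) = 30.140100
u_2 = 7.010000 − 30.140100·(7.010000 − 2.590000) / (30.140100 − (-12.291900)) = 7.010000 − (133.219242)/(42.432000) = 3.870406
f(3.870406) = -4.019955
u_3 = 3.870406 − (-4.019955)·(3.870406 − 7.010000) / (-4.019955 − 30.140100) = 3.870406 − (12.621027)/(-34.160055) = 4.239874
f(4.239874) = -1.023471
u_4 = 4.239874 − (-1.023471)·(4.239874 − 3.870406) / (-1.023471 − (-4.019955)) = 4.239874 − (-0.378139)/(2.996484) = 4.366068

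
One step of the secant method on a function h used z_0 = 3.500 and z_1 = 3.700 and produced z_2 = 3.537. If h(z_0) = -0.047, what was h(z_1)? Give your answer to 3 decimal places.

The secant line through (3.500, -0.047) and (3.700, h(z_1)) crosses zero at z_2 = 3.537.
So (3.500, -0.047), (3.700, h(z_1)), (3.537, 0) are collinear:
h(z_1) = -0.047 · (3.700 − 3.537) / (3.500 − 3.537) = -0.047 · (0.16300)/(-0.03700) = 0.20705

0.207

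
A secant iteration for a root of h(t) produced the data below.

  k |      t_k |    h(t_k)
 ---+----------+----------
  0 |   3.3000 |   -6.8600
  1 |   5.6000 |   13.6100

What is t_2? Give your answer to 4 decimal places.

4.0708

t_2 = 5.6000 − 13.6100·(5.6000 − 3.3000) / (13.6100 − (-6.8600))
   = 5.6000 − (31.303000)/(20.470000) = 4.070787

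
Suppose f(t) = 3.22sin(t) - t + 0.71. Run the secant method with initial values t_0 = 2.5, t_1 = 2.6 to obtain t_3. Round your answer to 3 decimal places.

f(2.5) = 0.13708, f(2.6) = -0.23009
t_2 = 2.60000 − (-0.23009)·(2.60000 − 2.50000) / (-0.23009 − 0.13708) = 2.60000 − (-0.02301)/(-0.36717) = 2.53733
f(2.53733) = 0.00211
t_3 = 2.53733 − 0.00211·(2.53733 − 2.60000) / (0.00211 − (-0.23009)) = 2.53733 − (-0.00013)/(0.23220) = 2.53791

2.538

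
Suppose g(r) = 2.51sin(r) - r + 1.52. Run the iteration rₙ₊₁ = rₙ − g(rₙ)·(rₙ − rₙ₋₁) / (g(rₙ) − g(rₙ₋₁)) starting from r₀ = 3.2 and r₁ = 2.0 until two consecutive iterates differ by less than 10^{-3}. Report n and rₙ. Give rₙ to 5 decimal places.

n = 5, rₙ = 2.66700

g(3.2) = -1.8265191, g(2.0) = 1.8023365
r₂ = 2.0000000 − 1.8023365·(-1.2000000)/(3.6288556) = 2.5960016;  |Δ| = 0.5960016
g(2.5960016) = 0.2264961
r₃ = 2.5960016 − 0.2264961·(0.5960016)/(-1.5758404) = 2.6816652;  |Δ| = 0.0856635
g(2.6816652) = -0.0475185
r₄ = 2.6816652 − (-0.0475185)·(0.0856635)/(-0.2740146) = 2.6668097;  |Δ| = 0.0148554
g(2.6668097) = 0.0006252
r₅ = 2.6668097 − 0.0006252·(-0.0148554)/(0.0481436) = 2.6670026;  |Δ| = 0.0001929
|r₅ − r₄| = 0.0001929 < 10^{-3}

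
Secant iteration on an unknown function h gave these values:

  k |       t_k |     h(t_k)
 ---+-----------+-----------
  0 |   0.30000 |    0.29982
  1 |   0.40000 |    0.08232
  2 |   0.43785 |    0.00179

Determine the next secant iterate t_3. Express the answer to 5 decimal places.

t_3 = 0.43785 − 0.00179·(0.43785 − 0.40000) / (0.00179 − 0.08232)
   = 0.43785 − (0.0000678)/(-0.0805300) = 0.4386913

0.43869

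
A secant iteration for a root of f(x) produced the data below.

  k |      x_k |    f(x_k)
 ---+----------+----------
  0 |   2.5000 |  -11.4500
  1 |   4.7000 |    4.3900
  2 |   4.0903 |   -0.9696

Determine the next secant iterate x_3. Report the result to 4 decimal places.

4.2006

x_3 = 4.0903 − (-0.9696)·(4.0903 − 4.7000) / (-0.9696 − 4.3900)
   = 4.0903 − (0.591165)/(-5.359600) = 4.200600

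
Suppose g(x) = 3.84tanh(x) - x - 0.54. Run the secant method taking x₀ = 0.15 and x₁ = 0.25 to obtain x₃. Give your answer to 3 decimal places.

0.193

g(0.15) = -0.11828, g(0.25) = 0.15049
x₂ = 0.25000 − 0.15049·(0.25000 − 0.15000) / (0.15049 − (-0.11828)) = 0.25000 − (0.01505)/(0.26877) = 0.19401
g(0.19401) = 0.00178
x₃ = 0.19401 − 0.00178·(0.19401 − 0.25000) / (0.00178 − 0.15049) = 0.19401 − (-0.00010)/(-0.14871) = 0.19334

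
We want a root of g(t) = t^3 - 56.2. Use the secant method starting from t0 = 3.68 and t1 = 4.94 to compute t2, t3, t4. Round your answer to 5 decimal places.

g(3.68) = -6.3639680, g(4.94) = 64.3537840
t2 = 4.9400000 − 64.3537840·(4.9400000 − 3.6800000) / (64.3537840 − (-6.3639680)) = 4.9400000 − (81.0857678)/(70.7177520) = 3.7933888
g(3.7933888) = -1.6139000
t3 = 3.7933888 − (-1.6139000)·(3.7933888 − 4.9400000) / (-1.6139000 − 64.3537840) = 3.7933888 − (1.8505159)/(-65.9676840) = 3.8214406
g(3.8214406) = -0.3939412
t4 = 3.8214406 − (-0.3939412)·(3.8214406 − 3.7933888) / (-0.3939412 − (-1.6139000)) = 3.8214406 − (-0.0110508)/(1.2199588) = 3.8304990

3.79339, 3.82144, 3.83050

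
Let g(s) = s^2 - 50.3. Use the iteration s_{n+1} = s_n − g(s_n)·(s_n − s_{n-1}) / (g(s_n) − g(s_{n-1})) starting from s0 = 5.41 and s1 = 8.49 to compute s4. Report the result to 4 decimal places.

g(5.41) = -21.031900, g(8.49) = 21.780100
s2 = 8.490000 − 21.780100·(8.490000 − 5.410000) / (21.780100 − (-21.031900)) = 8.490000 − (67.082708)/(42.812000) = 6.923086
g(6.923086) = -2.370876
s3 = 6.923086 − (-2.370876)·(6.923086 − 8.490000) / (-2.370876 − 21.780100) = 6.923086 − (3.714957)/(-24.150976) = 7.076909
g(7.076909) = -0.217365
s4 = 7.076909 − (-0.217365)·(7.076909 − 6.923086) / (-0.217365 − (-2.370876)) = 7.076909 − (-0.033436)/(2.153511) = 7.092435

7.0924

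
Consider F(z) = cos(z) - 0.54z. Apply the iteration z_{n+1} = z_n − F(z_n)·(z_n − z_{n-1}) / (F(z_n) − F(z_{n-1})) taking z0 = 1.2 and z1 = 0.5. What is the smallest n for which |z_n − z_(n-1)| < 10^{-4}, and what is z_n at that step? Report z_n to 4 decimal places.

n = 5, z_n = 1.0002

F(1.2) = -0.285642, F(0.5) = 0.607583
z2 = 0.500000 − 0.607583·(-0.700000)/(0.893225) = 0.976149;  |Δ| = 0.476149
F(0.976149) = 0.033097
z3 = 0.976149 − 0.033097·(0.476149)/(-0.574486) = 1.003580;  |Δ| = 0.027431
F(1.003580) = -0.004647
z4 = 1.003580 − (-0.004647)·(0.027431)/(-0.037744) = 1.000203;  |Δ| = 0.003377
F(1.000203) = 0.000022
z5 = 1.000203 − 0.000022·(-0.003377)/(0.004669) = 1.000219;  |Δ| = 0.000016
|z5 − z4| = 0.000016 < 10^{-4}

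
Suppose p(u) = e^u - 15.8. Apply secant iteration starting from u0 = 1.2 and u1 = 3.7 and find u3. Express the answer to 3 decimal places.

2.451

p(1.2) = -12.47988, p(3.7) = 24.64730
u2 = 3.70000 − 24.64730·(3.70000 − 1.20000) / (24.64730 − (-12.47988)) = 3.70000 − (61.61826)/(37.12719) = 2.04035
p(2.04035) = -8.10672
u3 = 2.04035 − (-8.10672)·(2.04035 − 3.70000) / (-8.10672 − 24.64730) = 2.04035 − (13.45435)/(-32.75403) = 2.45112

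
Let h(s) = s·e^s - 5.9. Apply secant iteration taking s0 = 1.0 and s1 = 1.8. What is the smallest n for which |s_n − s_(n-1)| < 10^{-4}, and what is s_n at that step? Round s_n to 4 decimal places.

n = 6, s_n = 1.4225

h(1.0) = -3.181718, h(1.8) = 4.989365
s2 = 1.800000 − 4.989365·(0.800000)/(8.171084) = 1.311510;  |Δ| = 0.488490
h(1.311510) = -1.031971
s3 = 1.311510 − (-1.031971)·(-0.488490)/(-6.021336) = 1.395230;  |Δ| = 0.083720
h(1.395230) = -0.268985
s4 = 1.395230 − (-0.268985)·(0.083720)/(0.762985) = 1.424745;  |Δ| = 0.029515
h(1.424745) = 0.022379
s5 = 1.424745 − 0.022379·(0.029515)/(0.291364) = 1.422478;  |Δ| = 0.002267
h(1.422478) = -0.000434
s6 = 1.422478 − (-0.000434)·(-0.002267)/(-0.022813) = 1.422521;  |Δ| = 0.000043
|s6 − s5| = 0.000043 < 10^{-4}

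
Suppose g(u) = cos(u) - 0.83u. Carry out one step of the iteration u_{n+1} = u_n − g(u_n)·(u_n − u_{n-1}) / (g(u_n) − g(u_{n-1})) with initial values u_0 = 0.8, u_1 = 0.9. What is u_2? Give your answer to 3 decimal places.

g(0.8) = 0.03271, g(0.9) = -0.12539
u_2 = 0.90000 − (-0.12539)·(0.90000 − 0.80000) / (-0.12539 − 0.03271) = 0.90000 − (-0.01254)/(-0.15810) = 0.82069

0.821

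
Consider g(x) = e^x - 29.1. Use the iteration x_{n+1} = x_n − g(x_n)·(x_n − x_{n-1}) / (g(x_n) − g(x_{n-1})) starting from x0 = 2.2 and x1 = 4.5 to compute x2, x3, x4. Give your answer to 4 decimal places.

2.7701, 3.0770, 3.4735

g(2.2) = -20.074987, g(4.5) = 60.917131
x2 = 4.500000 − 60.917131·(4.500000 − 2.200000) / (60.917131 − (-20.074987)) = 4.500000 − (140.109402)/(80.992118) = 2.770086
g(2.770086) = -13.139994
x3 = 2.770086 − (-13.139994)·(2.770086 − 4.500000) / (-13.139994 − 60.917131) = 2.770086 − (22.731060)/(-74.057125) = 3.077026
g(3.077026) = -7.406222
x4 = 3.077026 − (-7.406222)·(3.077026 − 2.770086) / (-7.406222 − (-13.139994)) = 3.077026 − (-2.273262)/(5.733772) = 3.473494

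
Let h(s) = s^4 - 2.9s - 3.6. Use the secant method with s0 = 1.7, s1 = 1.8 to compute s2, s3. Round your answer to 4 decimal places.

1.7096, 1.7104

h(1.7) = -0.177900, h(1.8) = 1.677600
s2 = 1.800000 − 1.677600·(1.800000 − 1.700000) / (1.677600 − (-0.177900)) = 1.800000 − (0.167760)/(1.855500) = 1.709588
h(1.709588) = -0.015687
s3 = 1.709588 − (-0.015687)·(1.709588 − 1.800000) / (-0.015687 − 1.677600) = 1.709588 − (0.001418)/(-1.693287) = 1.710425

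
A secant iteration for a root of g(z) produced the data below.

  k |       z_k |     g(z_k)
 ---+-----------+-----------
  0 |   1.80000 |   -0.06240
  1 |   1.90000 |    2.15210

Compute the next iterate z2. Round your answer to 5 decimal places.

z2 = 1.90000 − 2.15210·(1.90000 − 1.80000) / (2.15210 − (-0.06240))
   = 1.90000 − (0.2152100)/(2.2145000) = 1.8028178

1.80282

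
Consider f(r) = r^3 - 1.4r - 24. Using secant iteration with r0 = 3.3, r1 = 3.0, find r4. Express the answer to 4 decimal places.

f(3.3) = 7.317000, f(3.0) = -1.200000
r2 = 3.000000 − (-1.200000)·(3.000000 − 3.300000) / (-1.200000 − 7.317000) = 3.000000 − (0.360000)/(-8.517000) = 3.042268
f(3.042268) = -0.101774
r3 = 3.042268 − (-0.101774)·(3.042268 − 3.000000) / (-0.101774 − (-1.200000)) = 3.042268 − (-0.004302)/(1.098226) = 3.046185
f(3.046185) = 0.001644
r4 = 3.046185 − 0.001644·(3.046185 − 3.042268) / (0.001644 − (-0.101774)) = 3.046185 − (0.000006)/(0.103418) = 3.046123

3.0461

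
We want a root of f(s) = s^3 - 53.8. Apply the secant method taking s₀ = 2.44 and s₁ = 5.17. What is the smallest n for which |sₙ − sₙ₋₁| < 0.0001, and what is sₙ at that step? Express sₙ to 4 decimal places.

f(2.44) = -39.273216, f(5.17) = 84.388413
s₂ = 5.170000 − 84.388413·(2.730000)/(123.661629) = 3.307010;  |Δ| = 1.862990
f(3.307010) = -17.633494
s₃ = 3.307010 − (-17.633494)·(-1.862990)/(-102.021907) = 3.629010;  |Δ| = 0.322000
f(3.629010) = -6.006987
s₄ = 3.629010 − (-6.006987)·(0.322000)/(11.626506) = 3.795375;  |Δ| = 0.166365
f(3.795375) = 0.871894
s₅ = 3.795375 − 0.871894·(0.166365)/(6.878881) = 3.774288;  |Δ| = 0.021087
f(3.774288) = -0.034307
s₆ = 3.774288 − (-0.034307)·(-0.021087)/(-0.906200) = 3.775087;  |Δ| = 0.000798
f(3.775087) = -0.000184
s₇ = 3.775087 − (-0.000184)·(0.000798)/(0.034123) = 3.775091;  |Δ| = 0.000004
|s₇ − s₆| = 0.000004 < 0.0001

n = 7, sₙ = 3.7751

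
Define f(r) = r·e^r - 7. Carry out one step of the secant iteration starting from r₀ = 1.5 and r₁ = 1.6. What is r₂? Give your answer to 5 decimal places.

1.52308

f(1.5) = -0.2774664, f(1.6) = 0.9248519
r₂ = 1.6000000 − 0.9248519·(1.6000000 − 1.5000000) / (0.9248519 − (-0.2774664)) = 1.6000000 − (0.0924852)/(1.2023183) = 1.5230776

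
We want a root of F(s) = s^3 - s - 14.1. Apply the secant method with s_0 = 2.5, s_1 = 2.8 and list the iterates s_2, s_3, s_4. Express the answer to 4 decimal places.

2.5485, 2.5532, 2.5537

F(2.5) = -0.975000, F(2.8) = 5.052000
s_2 = 2.800000 − 5.052000·(2.800000 − 2.500000) / (5.052000 − (-0.975000)) = 2.800000 − (1.515600)/(6.027000) = 2.548532
F(2.548532) = -0.095785
s_3 = 2.548532 − (-0.095785)·(2.548532 − 2.800000) / (-0.095785 − 5.052000) = 2.548532 − (0.024087)/(-5.147785) = 2.553211
F(2.553211) = -0.009124
s_4 = 2.553211 − (-0.009124)·(2.553211 − 2.548532) / (-0.009124 − (-0.095785)) = 2.553211 − (-0.000043)/(0.086660) = 2.553703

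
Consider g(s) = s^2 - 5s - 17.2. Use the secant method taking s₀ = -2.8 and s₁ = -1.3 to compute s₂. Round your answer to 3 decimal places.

g(-2.8) = 4.64000, g(-1.3) = -9.01000
s₂ = -1.30000 − (-9.01000)·(-1.30000 − (-2.80000)) / (-9.01000 − 4.64000) = -1.30000 − (-13.51500)/(-13.65000) = -2.29011

-2.290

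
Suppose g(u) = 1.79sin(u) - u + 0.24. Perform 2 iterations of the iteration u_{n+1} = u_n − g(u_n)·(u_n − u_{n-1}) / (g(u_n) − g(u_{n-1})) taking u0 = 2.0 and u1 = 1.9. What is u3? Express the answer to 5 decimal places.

g(2.0) = -0.1323576, g(1.9) = 0.0338772
u2 = 1.9000000 − 0.0338772·(1.9000000 − 2.0000000) / (0.0338772 − (-0.1323576)) = 1.9000000 − (-0.0033877)/(0.1662348) = 1.9203791
g(1.9203791) = 0.0013540
u3 = 1.9203791 − 0.0013540·(1.9203791 − 1.9000000) / (0.0013540 − 0.0338772) = 1.9203791 − (0.0000276)/(-0.0325232) = 1.9212275

1.92123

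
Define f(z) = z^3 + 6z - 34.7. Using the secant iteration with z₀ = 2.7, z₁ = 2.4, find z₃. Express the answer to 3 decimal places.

2.657

f(2.7) = 1.18300, f(2.4) = -6.47600
z₂ = 2.40000 − (-6.47600)·(2.40000 − 2.70000) / (-6.47600 − 1.18300) = 2.40000 − (1.94280)/(-7.65900) = 2.65366
f(2.65366) = -0.09114
z₃ = 2.65366 − (-0.09114)·(2.65366 − 2.40000) / (-0.09114 − (-6.47600)) = 2.65366 − (-0.02312)/(6.38486) = 2.65728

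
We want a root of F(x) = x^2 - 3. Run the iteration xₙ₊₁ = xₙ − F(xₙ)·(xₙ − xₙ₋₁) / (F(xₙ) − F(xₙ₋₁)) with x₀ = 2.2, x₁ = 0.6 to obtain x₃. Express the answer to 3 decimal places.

F(2.2) = 1.84000, F(0.6) = -2.64000
x₂ = 0.60000 − (-2.64000)·(0.60000 − 2.20000) / (-2.64000 − 1.84000) = 0.60000 − (4.22400)/(-4.48000) = 1.54286
F(1.54286) = -0.61959
x₃ = 1.54286 − (-0.61959)·(1.54286 − 0.60000) / (-0.61959 − (-2.64000)) = 1.54286 − (-0.58419)/(2.02041) = 1.83200

1.832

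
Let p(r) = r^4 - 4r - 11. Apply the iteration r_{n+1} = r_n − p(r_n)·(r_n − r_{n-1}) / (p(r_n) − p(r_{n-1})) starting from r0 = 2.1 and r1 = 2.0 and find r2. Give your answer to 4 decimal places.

p(2.1) = 0.048100, p(2.0) = -3.000000
r2 = 2.000000 − (-3.000000)·(2.000000 − 2.100000) / (-3.000000 − 0.048100) = 2.000000 − (0.300000)/(-3.048100) = 2.098422

2.0984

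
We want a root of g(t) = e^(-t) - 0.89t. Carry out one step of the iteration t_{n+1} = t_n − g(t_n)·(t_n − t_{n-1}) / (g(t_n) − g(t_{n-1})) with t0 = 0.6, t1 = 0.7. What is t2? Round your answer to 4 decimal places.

g(0.6) = 0.014812, g(0.7) = -0.126415
t2 = 0.700000 − (-0.126415)·(0.700000 − 0.600000) / (-0.126415 − 0.014812) = 0.700000 − (-0.012641)/(-0.141226) = 0.610488

0.6105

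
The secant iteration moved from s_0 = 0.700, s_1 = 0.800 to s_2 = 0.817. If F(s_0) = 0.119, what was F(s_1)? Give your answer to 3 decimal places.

The secant line through (0.700, 0.119) and (0.800, F(s_1)) crosses zero at s_2 = 0.817.
So (0.700, 0.119), (0.800, F(s_1)), (0.817, 0) are collinear:
F(s_1) = 0.119 · (0.800 − 0.817) / (0.700 − 0.817) = 0.119 · (-0.01700)/(-0.11700) = 0.01729

0.017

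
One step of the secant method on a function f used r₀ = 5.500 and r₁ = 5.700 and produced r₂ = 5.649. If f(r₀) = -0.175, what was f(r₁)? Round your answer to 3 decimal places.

0.060

The secant line through (5.500, -0.175) and (5.700, f(r₁)) crosses zero at r₂ = 5.649.
So (5.500, -0.175), (5.700, f(r₁)), (5.649, 0) are collinear:
f(r₁) = -0.175 · (5.700 − 5.649) / (5.500 − 5.649) = -0.175 · (0.05100)/(-0.14900) = 0.05990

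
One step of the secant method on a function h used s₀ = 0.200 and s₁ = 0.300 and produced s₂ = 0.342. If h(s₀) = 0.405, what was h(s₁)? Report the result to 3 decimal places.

0.120

The secant line through (0.200, 0.405) and (0.300, h(s₁)) crosses zero at s₂ = 0.342.
So (0.200, 0.405), (0.300, h(s₁)), (0.342, 0) are collinear:
h(s₁) = 0.405 · (0.300 − 0.342) / (0.200 − 0.342) = 0.405 · (-0.04200)/(-0.14200) = 0.11979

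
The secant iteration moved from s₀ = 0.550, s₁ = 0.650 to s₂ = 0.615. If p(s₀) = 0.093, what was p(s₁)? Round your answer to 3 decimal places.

The secant line through (0.550, 0.093) and (0.650, p(s₁)) crosses zero at s₂ = 0.615.
So (0.550, 0.093), (0.650, p(s₁)), (0.615, 0) are collinear:
p(s₁) = 0.093 · (0.650 − 0.615) / (0.550 − 0.615) = 0.093 · (0.03500)/(-0.06500) = -0.05008

-0.050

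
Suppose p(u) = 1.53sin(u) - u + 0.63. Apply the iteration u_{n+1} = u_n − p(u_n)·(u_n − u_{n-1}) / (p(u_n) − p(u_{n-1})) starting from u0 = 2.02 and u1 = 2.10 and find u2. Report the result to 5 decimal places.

p(2.02) = -0.0117864, p(2.10) = -0.1492897
u2 = 2.1000000 − (-0.1492897)·(2.1000000 − 2.0200000) / (-0.1492897 − (-0.0117864)) = 2.1000000 − (-0.0119432)/(-0.1375033) = 2.0131426

2.01314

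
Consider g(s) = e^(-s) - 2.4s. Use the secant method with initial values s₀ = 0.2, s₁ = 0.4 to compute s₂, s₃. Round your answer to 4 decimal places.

g(0.2) = 0.338731, g(0.4) = -0.289680
s₂ = 0.400000 − (-0.289680)·(0.400000 − 0.200000) / (-0.289680 − 0.338731) = 0.400000 − (-0.057936)/(-0.628411) = 0.307806
g(0.307806) = -0.003675
s₃ = 0.307806 − (-0.003675)·(0.307806 − 0.400000) / (-0.003675 − (-0.289680)) = 0.307806 − (0.000339)/(0.286005) = 0.306621

0.3078, 0.3066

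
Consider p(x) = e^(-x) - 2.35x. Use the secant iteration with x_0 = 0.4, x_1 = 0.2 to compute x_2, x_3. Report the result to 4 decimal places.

p(0.4) = -0.269680, p(0.2) = 0.348731
x_2 = 0.200000 − 0.348731·(0.200000 − 0.400000) / (0.348731 − (-0.269680)) = 0.200000 − (-0.069746)/(0.618411) = 0.312783
p(0.312783) = -0.003631
x_3 = 0.312783 − (-0.003631)·(0.312783 − 0.200000) / (-0.003631 − 0.348731) = 0.312783 − (-0.000410)/(-0.352362) = 0.311621

0.3128, 0.3116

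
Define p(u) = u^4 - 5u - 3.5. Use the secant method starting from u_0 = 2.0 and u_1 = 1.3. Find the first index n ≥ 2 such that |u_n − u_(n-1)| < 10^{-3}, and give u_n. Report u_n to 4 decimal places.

n = 6, u_n = 1.8986

p(2.0) = 2.500000, p(1.3) = -7.143900
u_2 = 1.300000 − (-7.143900)·(-0.700000)/(-9.643900) = 1.818538;  |Δ| = 0.518538
p(1.818538) = -1.655906
u_3 = 1.818538 − (-1.655906)·(0.518538)/(5.487994) = 1.974998;  |Δ| = 0.156460
p(1.974998) = 1.839823
u_4 = 1.974998 − 1.839823·(0.156460)/(3.495729) = 1.892652;  |Δ| = 0.082346
p(1.892652) = -0.131588
u_5 = 1.892652 − (-0.131588)·(-0.082346)/(-1.971411) = 1.898149;  |Δ| = 0.005496
p(1.898149) = -0.009362
u_6 = 1.898149 − (-0.009362)·(0.005496)/(0.122226) = 1.898570;  |Δ| = 0.000421
|u_6 − u_5| = 0.000421 < 10^{-3}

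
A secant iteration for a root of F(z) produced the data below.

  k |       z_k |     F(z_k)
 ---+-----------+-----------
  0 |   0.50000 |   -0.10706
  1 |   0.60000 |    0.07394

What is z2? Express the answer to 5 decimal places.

z2 = 0.60000 − 0.07394·(0.60000 − 0.50000) / (0.07394 − (-0.10706))
   = 0.60000 − (0.0073940)/(0.1810000) = 0.5591492

0.55915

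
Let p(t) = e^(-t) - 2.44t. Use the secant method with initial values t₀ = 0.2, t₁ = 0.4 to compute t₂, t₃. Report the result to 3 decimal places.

0.304, 0.303

p(0.2) = 0.33073, p(0.4) = -0.30568
t₂ = 0.40000 − (-0.30568)·(0.40000 − 0.20000) / (-0.30568 − 0.33073) = 0.40000 − (-0.06114)/(-0.63641) = 0.30394
p(0.30394) = -0.00370
t₃ = 0.30394 − (-0.00370)·(0.30394 − 0.40000) / (-0.00370 − (-0.30568)) = 0.30394 − (0.00036)/(0.30198) = 0.30276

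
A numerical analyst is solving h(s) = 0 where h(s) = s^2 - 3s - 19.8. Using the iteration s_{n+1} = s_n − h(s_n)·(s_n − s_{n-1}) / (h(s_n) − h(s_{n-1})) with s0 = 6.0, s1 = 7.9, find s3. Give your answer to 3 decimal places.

h(6.0) = -1.80000, h(7.9) = 18.91000
s2 = 7.90000 − 18.91000·(7.90000 − 6.00000) / (18.91000 − (-1.80000)) = 7.90000 − (35.92900)/(20.71000) = 6.16514
h(6.16514) = -0.28649
s3 = 6.16514 − (-0.28649)·(6.16514 − 7.90000) / (-0.28649 − 18.91000) = 6.16514 − (0.49702)/(-19.19649) = 6.19103

6.191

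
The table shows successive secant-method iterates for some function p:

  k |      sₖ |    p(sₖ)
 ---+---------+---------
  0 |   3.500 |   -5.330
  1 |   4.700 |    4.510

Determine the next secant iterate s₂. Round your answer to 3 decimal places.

4.150

s₂ = 4.700 − 4.510·(4.700 − 3.500) / (4.510 − (-5.330))
   = 4.700 − (5.41200)/(9.84000) = 4.15000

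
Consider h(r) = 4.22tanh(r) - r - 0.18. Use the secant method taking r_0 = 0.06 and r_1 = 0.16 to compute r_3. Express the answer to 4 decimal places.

0.0560

h(0.06) = 0.012897, h(0.16) = 0.329497
r_2 = 0.160000 − 0.329497·(0.160000 − 0.060000) / (0.329497 − 0.012897) = 0.160000 − (0.032950)/(0.316600) = 0.055927
h(0.055927) = -0.000162
r_3 = 0.055927 − (-0.000162)·(0.055927 − 0.160000) / (-0.000162 − 0.329497) = 0.055927 − (0.000017)/(-0.329659) = 0.055978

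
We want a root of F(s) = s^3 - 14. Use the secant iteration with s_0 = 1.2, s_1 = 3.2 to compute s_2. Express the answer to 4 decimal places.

F(1.2) = -12.272000, F(3.2) = 18.768000
s_2 = 3.200000 − 18.768000·(3.200000 − 1.200000) / (18.768000 − (-12.272000)) = 3.200000 − (37.536000)/(31.040000) = 1.990722

1.9907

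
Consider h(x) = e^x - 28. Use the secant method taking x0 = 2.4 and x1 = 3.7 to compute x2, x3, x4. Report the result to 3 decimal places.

h(2.4) = -16.97682, h(3.7) = 12.44730
x2 = 3.70000 − 12.44730·(3.70000 − 2.40000) / (12.44730 − (-16.97682)) = 3.70000 − (16.18150)/(29.42413) = 3.15006
h(3.15006) = -4.66253
x3 = 3.15006 − (-4.66253)·(3.15006 − 3.70000) / (-4.66253 − 12.44730) = 3.15006 − (2.56411)/(-17.10983) = 3.29992
h(3.29992) = -0.88947
x4 = 3.29992 − (-0.88947)·(3.29992 − 3.15006) / (-0.88947 − (-4.66253)) = 3.29992 − (-0.13330)/(3.77305) = 3.33525

3.150, 3.300, 3.335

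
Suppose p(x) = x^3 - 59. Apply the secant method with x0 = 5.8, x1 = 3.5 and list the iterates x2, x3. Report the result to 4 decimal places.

p(5.8) = 136.112000, p(3.5) = -16.125000
x2 = 3.500000 − (-16.125000)·(3.500000 − 5.800000) / (-16.125000 − 136.112000) = 3.500000 − (37.087500)/(-152.237000) = 3.743617
p(3.743617) = -6.534456
x3 = 3.743617 − (-6.534456)·(3.743617 − 3.500000) / (-6.534456 − (-16.125000)) = 3.743617 − (-1.591904)/(9.590544) = 3.909604

3.7436, 3.9096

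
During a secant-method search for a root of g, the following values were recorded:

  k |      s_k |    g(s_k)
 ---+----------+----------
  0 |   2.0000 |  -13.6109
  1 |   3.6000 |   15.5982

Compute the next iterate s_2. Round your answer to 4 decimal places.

s_2 = 3.6000 − 15.5982·(3.6000 − 2.0000) / (15.5982 − (-13.6109))
   = 3.6000 − (24.957120)/(29.209100) = 2.745570

2.7456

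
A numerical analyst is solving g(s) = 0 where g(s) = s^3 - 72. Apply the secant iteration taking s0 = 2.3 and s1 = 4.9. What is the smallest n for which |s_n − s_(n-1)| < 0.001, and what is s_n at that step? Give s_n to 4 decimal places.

n = 6, s_n = 4.1602

g(2.3) = -59.833000, g(4.9) = 45.649000
s2 = 4.900000 − 45.649000·(2.600000)/(105.482000) = 3.774809;  |Δ| = 1.125191
g(3.774809) = -18.212057
s3 = 3.774809 − (-18.212057)·(-1.125191)/(-63.861057) = 4.095694;  |Δ| = 0.320885
g(4.095694) = -3.295935
s4 = 4.095694 − (-3.295935)·(0.320885)/(14.916122) = 4.166598;  |Δ| = 0.070904
g(4.166598) = 0.334384
s5 = 4.166598 − 0.334384·(0.070904)/(3.630319) = 4.160067;  |Δ| = 0.006531
g(4.160067) = -0.005223
s6 = 4.160067 − (-0.005223)·(-0.006531)/(-0.339607) = 4.160167;  |Δ| = 0.000100
|s6 − s5| = 0.000100 < 0.001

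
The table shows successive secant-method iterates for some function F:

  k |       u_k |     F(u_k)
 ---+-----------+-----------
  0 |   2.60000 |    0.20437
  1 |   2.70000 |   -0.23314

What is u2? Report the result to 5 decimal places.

2.64671

u2 = 2.70000 − (-0.23314)·(2.70000 − 2.60000) / (-0.23314 − 0.20437)
   = 2.70000 − (-0.0233140)/(-0.4375100) = 2.6467121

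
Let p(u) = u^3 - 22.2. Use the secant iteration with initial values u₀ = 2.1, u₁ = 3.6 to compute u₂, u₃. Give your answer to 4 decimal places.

p(2.1) = -12.939000, p(3.6) = 24.456000
u₂ = 3.600000 − 24.456000·(3.600000 − 2.100000) / (24.456000 − (-12.939000)) = 3.600000 − (36.684000)/(37.395000) = 2.619013
p(2.619013) = -4.235585
u₃ = 2.619013 − (-4.235585)·(2.619013 − 3.600000) / (-4.235585 − 24.456000) = 2.619013 − (4.155053)/(-28.691585) = 2.763831

2.6190, 2.7638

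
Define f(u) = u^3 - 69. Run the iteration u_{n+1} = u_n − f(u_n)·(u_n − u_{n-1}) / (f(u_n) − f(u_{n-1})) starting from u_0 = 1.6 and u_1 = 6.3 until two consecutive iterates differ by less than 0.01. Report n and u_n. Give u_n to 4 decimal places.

n = 7, u_n = 4.1016

f(1.6) = -64.904000, f(6.3) = 181.047000
u_2 = 6.300000 − 181.047000·(4.700000)/(245.951000) = 2.840283;  |Δ| = 3.459717
f(2.840283) = -46.086852
u_3 = 2.840283 − (-46.086852)·(-3.459717)/(-227.133852) = 3.542281;  |Δ| = 0.701998
f(3.542281) = -24.552340
u_4 = 3.542281 − (-24.552340)·(0.701998)/(21.534512) = 4.342656;  |Δ| = 0.800375
f(4.342656) = 12.896670
u_5 = 4.342656 − 12.896670·(0.800375)/(37.449010) = 4.067023;  |Δ| = 0.275633
f(4.067023) = -1.728686
u_6 = 4.067023 − (-1.728686)·(-0.275633)/(-14.625356) = 4.099602;  |Δ| = 0.032579
f(4.099602) = -0.099055
u_7 = 4.099602 − (-0.099055)·(0.032579)/(1.629632) = 4.101583;  |Δ| = 0.001980
|u_7 − u_6| = 0.001980 < 0.01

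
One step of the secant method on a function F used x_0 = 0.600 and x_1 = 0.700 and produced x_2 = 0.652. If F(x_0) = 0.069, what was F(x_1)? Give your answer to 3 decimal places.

-0.064

The secant line through (0.600, 0.069) and (0.700, F(x_1)) crosses zero at x_2 = 0.652.
So (0.600, 0.069), (0.700, F(x_1)), (0.652, 0) are collinear:
F(x_1) = 0.069 · (0.700 − 0.652) / (0.600 − 0.652) = 0.069 · (0.04800)/(-0.05200) = -0.06369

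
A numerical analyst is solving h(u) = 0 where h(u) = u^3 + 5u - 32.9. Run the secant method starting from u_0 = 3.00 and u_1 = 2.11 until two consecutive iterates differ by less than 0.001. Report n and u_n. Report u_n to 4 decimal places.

h(3.00) = 9.100000, h(2.11) = -12.956069
u_2 = 2.110000 − (-12.956069)·(-0.890000)/(-22.056069) = 2.632799;  |Δ| = 0.522799
h(2.632799) = -1.486403
u_3 = 2.632799 − (-1.486403)·(0.522799)/(11.469666) = 2.700551;  |Δ| = 0.067752
h(2.700551) = 0.297815
u_4 = 2.700551 − 0.297815·(0.067752)/(1.784218) = 2.689242;  |Δ| = 0.011309
h(2.689242) = -0.005121
u_5 = 2.689242 − (-0.005121)·(-0.011309)/(-0.302936) = 2.689434;  |Δ| = 0.000191
|u_5 − u_4| = 0.000191 < 0.001

n = 5, u_n = 2.6894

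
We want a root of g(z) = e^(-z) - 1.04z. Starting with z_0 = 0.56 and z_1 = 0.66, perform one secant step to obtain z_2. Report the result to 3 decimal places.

g(0.56) = -0.01119, g(0.66) = -0.16955
z_2 = 0.66000 − (-0.16955)·(0.66000 − 0.56000) / (-0.16955 − (-0.01119)) = 0.66000 − (-0.01695)/(-0.15836) = 0.55293

0.553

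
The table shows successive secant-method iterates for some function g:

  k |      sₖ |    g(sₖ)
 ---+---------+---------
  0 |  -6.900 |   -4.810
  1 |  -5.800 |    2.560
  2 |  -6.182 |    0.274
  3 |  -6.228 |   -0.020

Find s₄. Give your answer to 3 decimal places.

s₄ = -6.228 − (-0.020)·(-6.228 − (-6.182)) / (-0.020 − 0.274)
   = -6.228 − (0.00092)/(-0.29400) = -6.22487

-6.225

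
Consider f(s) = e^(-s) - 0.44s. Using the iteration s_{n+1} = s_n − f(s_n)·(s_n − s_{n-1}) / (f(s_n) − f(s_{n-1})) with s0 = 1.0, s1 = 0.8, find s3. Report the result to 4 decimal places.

0.9126

f(1.0) = -0.072121, f(0.8) = 0.097329
s2 = 0.800000 − 0.097329·(0.800000 − 1.000000) / (0.097329 − (-0.072121)) = 0.800000 − (-0.019466)/(0.169450) = 0.914877
f(0.914877) = -0.001980
s3 = 0.914877 − (-0.001980)·(0.914877 − 0.800000) / (-0.001980 − 0.097329) = 0.914877 − (-0.000227)/(-0.099309) = 0.912587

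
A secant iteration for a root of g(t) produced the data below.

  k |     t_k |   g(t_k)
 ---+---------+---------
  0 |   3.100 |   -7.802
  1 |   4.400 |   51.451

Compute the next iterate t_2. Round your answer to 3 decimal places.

t_2 = 4.400 − 51.451·(4.400 − 3.100) / (51.451 − (-7.802))
   = 4.400 − (66.88630)/(59.25300) = 3.27117

3.271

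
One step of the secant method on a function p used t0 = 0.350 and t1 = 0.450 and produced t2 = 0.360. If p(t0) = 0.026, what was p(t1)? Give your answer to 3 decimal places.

-0.234

The secant line through (0.350, 0.026) and (0.450, p(t1)) crosses zero at t2 = 0.360.
So (0.350, 0.026), (0.450, p(t1)), (0.360, 0) are collinear:
p(t1) = 0.026 · (0.450 − 0.360) / (0.350 − 0.360) = 0.026 · (0.09000)/(-0.01000) = -0.23400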